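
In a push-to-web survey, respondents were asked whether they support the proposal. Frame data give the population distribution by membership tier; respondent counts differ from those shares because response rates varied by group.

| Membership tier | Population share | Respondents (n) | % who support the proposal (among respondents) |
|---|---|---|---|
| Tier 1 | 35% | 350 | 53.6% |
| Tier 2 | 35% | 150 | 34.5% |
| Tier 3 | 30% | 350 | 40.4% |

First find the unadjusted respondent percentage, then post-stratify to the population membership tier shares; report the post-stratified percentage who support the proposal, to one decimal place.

Unadjusted (pooled respondent) estimate weights by respondent counts:
  (350/850)×53.6 + (150/850)×34.5 + (350/850)×40.4 = 44.7941%
Post-stratified estimate weights by population shares:
  0.35×53.6 + 0.35×34.5 + 0.3×40.4 = 42.955%

43.0%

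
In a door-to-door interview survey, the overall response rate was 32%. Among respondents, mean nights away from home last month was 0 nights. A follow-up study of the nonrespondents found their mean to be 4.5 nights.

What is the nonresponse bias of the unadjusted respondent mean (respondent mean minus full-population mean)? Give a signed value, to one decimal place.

-3.1

Nonresponse fraction = 1 − 0.32 = 0.68.
Bias = (nonresponse fraction) × (respondent mean − nonrespondent mean)
     = 0.68 × (0 − 4.5) = 0.68 × -4.5 = -3.06.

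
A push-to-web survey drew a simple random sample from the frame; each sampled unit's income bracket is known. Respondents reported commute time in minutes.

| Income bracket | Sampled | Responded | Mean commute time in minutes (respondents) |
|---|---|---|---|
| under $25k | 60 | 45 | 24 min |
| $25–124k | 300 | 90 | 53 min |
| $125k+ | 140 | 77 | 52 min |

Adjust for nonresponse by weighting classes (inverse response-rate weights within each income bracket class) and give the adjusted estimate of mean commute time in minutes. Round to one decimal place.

49.2

Response rates by class: under $25k 45/60 = 75%, $25–124k 90/300 = 30%, $125k+ 77/140 = 55%.
With weight = n_sampled/n_responded per class, the weighted class total is n_sampled:
  under $25k: 60 × 24 = 1440
  $25–124k: 300 × 53 = 15,900
  $125k+: 140 × 52 = 7280
Adjusted estimate = 24,620 / 500 = 49.24 → 49.2.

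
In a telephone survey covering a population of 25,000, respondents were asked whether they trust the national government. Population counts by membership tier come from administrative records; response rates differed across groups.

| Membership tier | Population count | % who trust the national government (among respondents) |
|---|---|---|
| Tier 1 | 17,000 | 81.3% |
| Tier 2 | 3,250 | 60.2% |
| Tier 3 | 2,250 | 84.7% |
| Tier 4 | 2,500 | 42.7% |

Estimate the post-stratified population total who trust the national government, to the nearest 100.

Apply each group's respondent rate to its population count:
  Tier 1: 17,000 × 81.3% = 13,821
  Tier 2: 3,250 × 60.2% = 1956.5
  Tier 3: 2,250 × 84.7% = 1905.75
  Tier 4: 2,500 × 42.7% = 1067.5
Estimated total = 18750.8 → 18,800.

18,800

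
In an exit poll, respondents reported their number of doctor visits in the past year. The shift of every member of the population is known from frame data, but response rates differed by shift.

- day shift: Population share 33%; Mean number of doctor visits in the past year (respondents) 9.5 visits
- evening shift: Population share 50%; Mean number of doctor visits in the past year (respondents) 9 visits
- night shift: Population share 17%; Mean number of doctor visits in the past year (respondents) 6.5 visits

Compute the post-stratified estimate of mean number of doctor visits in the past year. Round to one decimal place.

8.7

Post-stratification weights by population share, not respondent share:
  day shift: 0.33 × 9.5 = 3.135
  evening shift: 0.5 × 9 = 4.5
  night shift: 0.17 × 6.5 = 1.105
Post-stratified estimate = 8.74 → 8.7.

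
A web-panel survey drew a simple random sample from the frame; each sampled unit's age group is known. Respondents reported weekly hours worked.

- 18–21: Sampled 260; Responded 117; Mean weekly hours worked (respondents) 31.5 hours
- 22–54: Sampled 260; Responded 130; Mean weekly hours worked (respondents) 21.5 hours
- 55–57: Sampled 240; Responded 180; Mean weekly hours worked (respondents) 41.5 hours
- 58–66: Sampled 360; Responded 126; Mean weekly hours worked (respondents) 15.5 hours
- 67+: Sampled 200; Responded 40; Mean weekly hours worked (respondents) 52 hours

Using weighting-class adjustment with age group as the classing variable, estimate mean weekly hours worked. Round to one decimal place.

Response rates by class: 18–21 117/260 = 45%, 22–54 130/260 = 50%, 55–57 180/240 = 75%, 58–66 126/360 = 35%, 67+ 40/200 = 20%.
Inverse-response-rate weighting restores each class to its sampled count, so class totals weight by n_sampled:
  18–21: 260 × 31.5 = 8190
  22–54: 260 × 21.5 = 5590
  55–57: 240 × 41.5 = 9960
  58–66: 360 × 15.5 = 5580
  67+: 200 × 52 = 10,400
Adjusted estimate = 39,720 / 1,320 = 30.0909 → 30.1.

30.1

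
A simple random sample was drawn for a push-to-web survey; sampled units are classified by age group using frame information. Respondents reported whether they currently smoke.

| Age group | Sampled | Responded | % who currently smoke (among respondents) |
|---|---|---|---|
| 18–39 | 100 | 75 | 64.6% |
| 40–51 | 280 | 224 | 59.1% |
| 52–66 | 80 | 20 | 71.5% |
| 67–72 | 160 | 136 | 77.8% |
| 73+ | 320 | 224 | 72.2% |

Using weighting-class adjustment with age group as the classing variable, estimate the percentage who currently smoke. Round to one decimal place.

Response rates by class: 18–39 75/100 = 75%, 40–51 224/280 = 80%, 52–66 20/80 = 25%, 67–72 136/160 = 85%, 73+ 224/320 = 70%.
Each respondent's weight = sampled/responded in their class; summing within a class gives n_sampled, so:
  18–39: 100 × 64.6 = 6460
  40–51: 280 × 59.1 = 16,548
  52–66: 80 × 71.5 = 5720
  67–72: 160 × 77.8 = 12,448
  73+: 320 × 72.2 = 23,104
Adjusted estimate = 64,280 / 940 = 68.383 → 68.4%.

68.4%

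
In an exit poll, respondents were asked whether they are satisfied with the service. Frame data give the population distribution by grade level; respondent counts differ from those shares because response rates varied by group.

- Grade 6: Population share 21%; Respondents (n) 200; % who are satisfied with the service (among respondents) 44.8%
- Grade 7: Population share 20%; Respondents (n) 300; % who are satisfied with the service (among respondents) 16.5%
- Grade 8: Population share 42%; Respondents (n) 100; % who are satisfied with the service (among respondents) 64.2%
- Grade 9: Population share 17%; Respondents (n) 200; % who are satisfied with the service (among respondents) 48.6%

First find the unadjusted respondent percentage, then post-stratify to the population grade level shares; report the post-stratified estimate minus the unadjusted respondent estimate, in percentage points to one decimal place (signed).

+10.4 percentage points

Naive respondent-only estimate (weights = respondent counts):
  (200/800)×44.8 + (300/800)×16.5 + (100/800)×64.2 + (200/800)×48.6 = 37.5625%
Post-stratifying to population shares instead:
  0.21×44.8 + 0.2×16.5 + 0.42×64.2 + 0.17×48.6 = 47.934%
Difference = 47.934 − 37.5625 = 10.3715 pp.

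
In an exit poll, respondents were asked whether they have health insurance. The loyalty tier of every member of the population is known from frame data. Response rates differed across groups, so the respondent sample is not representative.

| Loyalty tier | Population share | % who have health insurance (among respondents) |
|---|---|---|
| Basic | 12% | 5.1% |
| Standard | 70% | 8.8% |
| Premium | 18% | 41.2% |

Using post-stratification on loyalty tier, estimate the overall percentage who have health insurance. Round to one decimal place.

14.2%

Each cell contributes population-share × respondent value:
  Basic: 0.12 × 5.1 = 0.612
  Standard: 0.7 × 8.8 = 6.16
  Premium: 0.18 × 41.2 = 7.416
Post-stratified estimate = 14.188 → 14.2%.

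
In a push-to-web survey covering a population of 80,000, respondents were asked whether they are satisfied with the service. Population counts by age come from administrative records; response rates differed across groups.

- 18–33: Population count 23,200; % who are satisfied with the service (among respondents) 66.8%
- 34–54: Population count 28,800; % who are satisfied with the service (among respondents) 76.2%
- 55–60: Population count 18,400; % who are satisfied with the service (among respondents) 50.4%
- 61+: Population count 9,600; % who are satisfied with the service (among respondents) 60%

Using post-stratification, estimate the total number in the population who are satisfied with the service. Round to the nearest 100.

52,500

Apply each group's respondent rate to its population count:
  18–33: 23,200 × 66.8% = 15497.6
  34–54: 28,800 × 76.2% = 21945.6
  55–60: 18,400 × 50.4% = 9273.6
  61+: 9,600 × 60% = 5760
Estimated total = 52476.8 → 52,500.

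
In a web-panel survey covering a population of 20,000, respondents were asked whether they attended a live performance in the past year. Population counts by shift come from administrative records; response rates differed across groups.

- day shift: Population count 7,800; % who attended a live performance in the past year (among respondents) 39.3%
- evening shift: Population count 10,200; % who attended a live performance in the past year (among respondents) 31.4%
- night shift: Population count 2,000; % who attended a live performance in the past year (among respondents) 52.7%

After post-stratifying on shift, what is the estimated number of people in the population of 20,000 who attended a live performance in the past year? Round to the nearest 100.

Estimated count per cell = population count × respondent percentage:
  day shift: 7,800 × 39.3% = 3065.4
  evening shift: 10,200 × 31.4% = 3202.8
  night shift: 2,000 × 52.7% = 1054
Estimated total = 7322.2 → 7,300.

7,300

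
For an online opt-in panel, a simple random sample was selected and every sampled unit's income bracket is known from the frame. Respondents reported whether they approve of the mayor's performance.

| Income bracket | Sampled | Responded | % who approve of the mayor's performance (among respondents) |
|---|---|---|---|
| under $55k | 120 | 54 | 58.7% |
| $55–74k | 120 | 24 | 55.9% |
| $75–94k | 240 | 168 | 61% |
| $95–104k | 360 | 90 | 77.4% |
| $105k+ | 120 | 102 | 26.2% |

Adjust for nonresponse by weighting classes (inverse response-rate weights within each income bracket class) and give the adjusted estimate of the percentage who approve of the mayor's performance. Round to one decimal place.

Class response rates: under $55k 54/120 = 45%, $55–74k 24/120 = 20%, $75–94k 168/240 = 70%, $95–104k 90/360 = 25%, $105k+ 102/120 = 85%.
Weighting each respondent by the inverse class response rate inflates each class back to its sampled size, so the class weight is n_sampled:
  under $55k: 120 × 58.7 = 7044
  $55–74k: 120 × 55.9 = 6708
  $75–94k: 240 × 61 = 14,640
  $95–104k: 360 × 77.4 = 27864
  $105k+: 120 × 26.2 = 3144
Adjusted estimate = 59,400 / 960 = 61.875 → 61.9%.

61.9%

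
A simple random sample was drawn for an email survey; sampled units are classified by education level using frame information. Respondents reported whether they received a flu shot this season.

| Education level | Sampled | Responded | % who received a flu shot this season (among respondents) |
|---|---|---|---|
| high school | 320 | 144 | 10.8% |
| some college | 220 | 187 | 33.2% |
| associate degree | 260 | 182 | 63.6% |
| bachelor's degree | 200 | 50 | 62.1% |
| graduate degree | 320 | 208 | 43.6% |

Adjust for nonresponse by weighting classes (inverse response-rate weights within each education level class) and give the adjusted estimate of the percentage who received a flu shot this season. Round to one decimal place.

40.7%

Response rates by class: high school 144/320 = 45%, some college 187/220 = 85%, associate degree 182/260 = 70%, bachelor's degree 50/200 = 25%, graduate degree 208/320 = 65%.
Each respondent's weight = sampled/responded in their class; summing within a class gives n_sampled, so:
  high school: 320 × 10.8 = 3456
  some college: 220 × 33.2 = 7304
  associate degree: 260 × 63.6 = 16,536
  bachelor's degree: 200 × 62.1 = 12,420
  graduate degree: 320 × 43.6 = 13,952
Adjusted estimate = 53,668 / 1,320 = 40.6576 → 40.7%.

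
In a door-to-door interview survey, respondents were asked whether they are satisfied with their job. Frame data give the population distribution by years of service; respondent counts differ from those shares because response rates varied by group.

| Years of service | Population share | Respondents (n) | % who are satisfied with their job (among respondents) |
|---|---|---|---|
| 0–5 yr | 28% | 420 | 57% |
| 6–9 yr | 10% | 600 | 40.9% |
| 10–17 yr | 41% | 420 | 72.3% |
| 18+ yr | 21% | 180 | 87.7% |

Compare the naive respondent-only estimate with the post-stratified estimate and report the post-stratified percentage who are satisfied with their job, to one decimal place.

Without adjustment, the pooled respondent share is:
  (420/1620)×57 + (600/1620)×40.9 + (420/1620)×72.3 + (180/1620)×87.7 = 58.4148%
Post-stratifying to population shares instead:
  0.28×57 + 0.1×40.9 + 0.41×72.3 + 0.21×87.7 = 68.11%

68.1%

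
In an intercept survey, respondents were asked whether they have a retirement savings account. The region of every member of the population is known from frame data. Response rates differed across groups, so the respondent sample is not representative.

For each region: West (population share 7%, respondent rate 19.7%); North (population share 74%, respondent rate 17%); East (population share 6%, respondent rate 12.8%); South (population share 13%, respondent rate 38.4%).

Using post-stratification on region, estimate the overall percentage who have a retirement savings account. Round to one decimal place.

Weight each group's respondent value by its population share:
  West: 0.07 × 19.7 = 1.379
  North: 0.74 × 17 = 12.58
  East: 0.06 × 12.8 = 0.768
  South: 0.13 × 38.4 = 4.992
Post-stratified estimate = 19.719 → 19.7%.

19.7%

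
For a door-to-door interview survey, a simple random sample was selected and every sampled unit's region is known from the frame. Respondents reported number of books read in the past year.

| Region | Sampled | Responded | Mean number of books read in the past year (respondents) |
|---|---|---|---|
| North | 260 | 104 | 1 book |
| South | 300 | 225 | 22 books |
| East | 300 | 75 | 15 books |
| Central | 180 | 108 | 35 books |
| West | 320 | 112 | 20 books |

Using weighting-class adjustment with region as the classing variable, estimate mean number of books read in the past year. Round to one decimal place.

Class response rates: North 104/260 = 40%, South 225/300 = 75%, East 75/300 = 25%, Central 108/180 = 60%, West 112/320 = 35%.
Weighting each respondent by the inverse class response rate inflates each class back to its sampled size, so the class weight is n_sampled:
  North: 260 × 1 = 260
  South: 300 × 22 = 6600
  East: 300 × 15 = 4500
  Central: 180 × 35 = 6300
  West: 320 × 20 = 6400
Adjusted estimate = 24,060 / 1,360 = 17.6912 → 17.7.

17.7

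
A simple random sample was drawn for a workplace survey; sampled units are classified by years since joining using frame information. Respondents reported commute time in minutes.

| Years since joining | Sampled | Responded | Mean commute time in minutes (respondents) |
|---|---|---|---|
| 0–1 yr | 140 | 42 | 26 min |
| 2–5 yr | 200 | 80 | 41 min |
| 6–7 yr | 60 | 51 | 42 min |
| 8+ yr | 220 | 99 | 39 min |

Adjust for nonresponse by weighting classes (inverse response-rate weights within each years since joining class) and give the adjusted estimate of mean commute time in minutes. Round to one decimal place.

Response rates by class: 0–1 yr 42/140 = 30%, 2–5 yr 80/200 = 40%, 6–7 yr 51/60 = 85%, 8+ yr 99/220 = 45%.
Inverse-response-rate weighting restores each class to its sampled count, so class totals weight by n_sampled:
  0–1 yr: 140 × 26 = 3640
  2–5 yr: 200 × 41 = 8200
  6–7 yr: 60 × 42 = 2520
  8+ yr: 220 × 39 = 8580
Adjusted estimate = 22,940 / 620 = 37 → 37.0.

37.0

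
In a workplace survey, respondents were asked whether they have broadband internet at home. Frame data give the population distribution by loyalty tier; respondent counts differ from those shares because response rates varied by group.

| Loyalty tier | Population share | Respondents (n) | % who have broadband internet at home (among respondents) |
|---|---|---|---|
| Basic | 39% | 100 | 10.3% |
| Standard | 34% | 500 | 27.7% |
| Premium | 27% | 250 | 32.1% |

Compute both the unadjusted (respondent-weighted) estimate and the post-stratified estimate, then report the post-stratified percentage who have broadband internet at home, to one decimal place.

Unadjusted (pooled respondent) estimate weights by respondent counts:
  (100/850)×10.3 + (500/850)×27.7 + (250/850)×32.1 = 26.9471%
Reweighting by population loyalty tier shares:
  0.39×10.3 + 0.34×27.7 + 0.27×32.1 = 22.102%

22.1%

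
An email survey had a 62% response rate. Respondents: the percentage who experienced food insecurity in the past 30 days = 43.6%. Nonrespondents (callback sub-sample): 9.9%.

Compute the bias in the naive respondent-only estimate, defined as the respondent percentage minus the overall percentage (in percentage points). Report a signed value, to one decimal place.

+12.8 percentage points

Nonresponse fraction = 1 − 0.62 = 0.38.
Bias = (nonresponse fraction) × (respondent percentage − nonrespondent percentage)
     = 0.38 × (43.6 − 9.9) = 0.38 × 33.7 = 12.806.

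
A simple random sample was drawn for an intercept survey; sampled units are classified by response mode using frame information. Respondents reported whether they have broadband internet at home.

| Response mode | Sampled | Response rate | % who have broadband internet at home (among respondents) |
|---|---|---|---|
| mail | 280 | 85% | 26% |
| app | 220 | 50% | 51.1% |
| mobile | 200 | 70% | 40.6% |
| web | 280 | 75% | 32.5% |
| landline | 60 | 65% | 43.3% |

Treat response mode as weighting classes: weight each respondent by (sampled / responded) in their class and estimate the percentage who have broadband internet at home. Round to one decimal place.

With weight = n_sampled/n_responded per class, the weighted class total is n_sampled:
  mail: 280 × 26 = 7280
  app: 220 × 51.1 = 11,242
  mobile: 200 × 40.6 = 8120
  web: 280 × 32.5 = 9100
  landline: 60 × 43.3 = 2598
Adjusted estimate = 38,340 / 1,040 = 36.8654 → 36.9%.

36.9%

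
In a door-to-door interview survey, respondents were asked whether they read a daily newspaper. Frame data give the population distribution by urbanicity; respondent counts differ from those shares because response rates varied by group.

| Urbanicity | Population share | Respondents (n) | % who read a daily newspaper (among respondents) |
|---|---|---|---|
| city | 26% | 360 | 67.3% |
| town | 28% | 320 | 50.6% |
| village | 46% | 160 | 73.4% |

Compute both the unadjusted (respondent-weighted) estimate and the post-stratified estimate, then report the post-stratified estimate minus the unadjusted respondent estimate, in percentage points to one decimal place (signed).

+3.3 percentage points

Unadjusted (pooled respondent) estimate weights by respondent counts:
  (360/840)×67.3 + (320/840)×50.6 + (160/840)×73.4 = 62.1%
Post-stratified estimate weights by population shares:
  0.26×67.3 + 0.28×50.6 + 0.46×73.4 = 65.43%
Difference = 65.43 − 62.1 = 3.33 pp.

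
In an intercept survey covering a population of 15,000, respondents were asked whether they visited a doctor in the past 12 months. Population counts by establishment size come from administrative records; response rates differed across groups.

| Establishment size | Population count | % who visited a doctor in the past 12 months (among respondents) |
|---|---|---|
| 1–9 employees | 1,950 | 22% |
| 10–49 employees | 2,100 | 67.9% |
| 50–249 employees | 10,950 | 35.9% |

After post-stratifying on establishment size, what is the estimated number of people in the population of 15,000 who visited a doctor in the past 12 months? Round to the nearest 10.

Apply each group's respondent rate to its population count:
  1–9 employees: 1,950 × 22% = 429
  10–49 employees: 2,100 × 67.9% = 1425.9
  50–249 employees: 10,950 × 35.9% = 3931.05
Estimated total = 5785.95 → 5,790.

5,790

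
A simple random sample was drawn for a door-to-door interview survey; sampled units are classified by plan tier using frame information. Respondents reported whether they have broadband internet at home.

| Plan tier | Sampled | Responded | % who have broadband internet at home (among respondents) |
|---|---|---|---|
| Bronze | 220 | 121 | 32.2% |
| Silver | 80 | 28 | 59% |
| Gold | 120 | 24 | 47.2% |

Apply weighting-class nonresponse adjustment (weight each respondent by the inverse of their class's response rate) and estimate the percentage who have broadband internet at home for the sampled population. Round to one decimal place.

41.6%

Class response rates: Bronze 121/220 = 55%, Silver 28/80 = 35%, Gold 24/120 = 20%.
Weighting each respondent by the inverse class response rate inflates each class back to its sampled size, so the class weight is n_sampled:
  Bronze: 220 × 32.2 = 7084
  Silver: 80 × 59 = 4720
  Gold: 120 × 47.2 = 5664
Adjusted estimate = 17,468 / 420 = 41.5905 → 41.6%.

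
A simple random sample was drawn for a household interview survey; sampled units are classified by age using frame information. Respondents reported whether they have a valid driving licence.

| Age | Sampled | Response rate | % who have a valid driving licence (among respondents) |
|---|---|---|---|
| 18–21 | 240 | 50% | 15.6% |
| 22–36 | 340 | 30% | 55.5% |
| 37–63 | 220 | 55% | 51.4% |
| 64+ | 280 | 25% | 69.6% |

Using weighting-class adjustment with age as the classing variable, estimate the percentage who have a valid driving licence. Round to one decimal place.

Inverse-response-rate weighting restores each class to its sampled count, so class totals weight by n_sampled:
  18–21: 240 × 15.6 = 3744
  22–36: 340 × 55.5 = 18,870
  37–63: 220 × 51.4 = 11,308
  64+: 280 × 69.6 = 19,488
Adjusted estimate = 53,410 / 1,080 = 49.4537 → 49.5%.

49.5%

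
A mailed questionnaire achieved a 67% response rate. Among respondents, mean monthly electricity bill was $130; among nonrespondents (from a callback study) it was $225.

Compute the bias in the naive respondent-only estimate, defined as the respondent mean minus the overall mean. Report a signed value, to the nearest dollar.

Nonresponse fraction = 1 − 0.67 = 0.33.
Bias = (nonresponse fraction) × (respondent mean − nonrespondent mean)
     = 0.33 × (130 − 225) = 0.33 × -95 = -31.35.

-$31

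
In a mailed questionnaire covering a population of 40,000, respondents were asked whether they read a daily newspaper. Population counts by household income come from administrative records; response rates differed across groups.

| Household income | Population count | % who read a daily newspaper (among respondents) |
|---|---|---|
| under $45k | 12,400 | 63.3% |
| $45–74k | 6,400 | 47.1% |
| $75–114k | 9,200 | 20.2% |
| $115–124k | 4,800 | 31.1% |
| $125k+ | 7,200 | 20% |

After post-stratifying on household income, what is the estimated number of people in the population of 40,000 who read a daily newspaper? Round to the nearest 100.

Apply each group's respondent rate to its population count:
  under $45k: 12,400 × 63.3% = 7849.2
  $45–74k: 6,400 × 47.1% = 3014.4
  $75–114k: 9,200 × 20.2% = 1858.4
  $115–124k: 4,800 × 31.1% = 1492.8
  $125k+: 7,200 × 20% = 1440
Estimated total = 15654.8 → 15,700.

15,700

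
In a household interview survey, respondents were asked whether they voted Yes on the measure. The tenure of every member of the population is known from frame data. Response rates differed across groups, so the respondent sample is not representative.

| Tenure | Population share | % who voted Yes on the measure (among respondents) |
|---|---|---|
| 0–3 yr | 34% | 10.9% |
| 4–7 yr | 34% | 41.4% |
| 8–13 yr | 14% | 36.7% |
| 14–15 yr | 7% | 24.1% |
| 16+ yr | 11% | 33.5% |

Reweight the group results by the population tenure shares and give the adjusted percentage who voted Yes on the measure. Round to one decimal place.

Weight each group's respondent value by its population share:
  0–3 yr: 0.34 × 10.9 = 3.706
  4–7 yr: 0.34 × 41.4 = 14.076
  8–13 yr: 0.14 × 36.7 = 5.138
  14–15 yr: 0.07 × 24.1 = 1.687
  16+ yr: 0.11 × 33.5 = 3.685
Post-stratified estimate = 28.292 → 28.3%.

28.3%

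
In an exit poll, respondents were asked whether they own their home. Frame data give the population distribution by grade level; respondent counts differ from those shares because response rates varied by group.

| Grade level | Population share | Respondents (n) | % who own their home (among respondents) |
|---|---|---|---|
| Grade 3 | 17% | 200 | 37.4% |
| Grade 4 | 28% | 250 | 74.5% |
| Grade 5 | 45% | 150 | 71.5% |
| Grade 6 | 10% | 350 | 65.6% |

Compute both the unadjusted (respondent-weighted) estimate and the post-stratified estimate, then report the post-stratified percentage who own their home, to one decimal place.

Without adjustment, the pooled respondent share is:
  (200/950)×37.4 + (250/950)×74.5 + (150/950)×71.5 + (350/950)×65.6 = 62.9368%
Post-stratifying to population shares instead:
  0.17×37.4 + 0.28×74.5 + 0.45×71.5 + 0.1×65.6 = 65.953%

66.0%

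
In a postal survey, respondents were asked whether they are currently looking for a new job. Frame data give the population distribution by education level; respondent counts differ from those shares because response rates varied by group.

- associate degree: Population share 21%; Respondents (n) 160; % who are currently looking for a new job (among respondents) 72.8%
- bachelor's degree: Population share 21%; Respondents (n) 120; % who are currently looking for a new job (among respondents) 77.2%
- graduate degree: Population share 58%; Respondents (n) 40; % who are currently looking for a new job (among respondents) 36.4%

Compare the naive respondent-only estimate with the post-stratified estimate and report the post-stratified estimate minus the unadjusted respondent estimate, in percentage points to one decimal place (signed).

Naive respondent-only estimate (weights = respondent counts):
  (160/320)×72.8 + (120/320)×77.2 + (40/320)×36.4 = 69.9%
Post-stratified estimate weights by population shares:
  0.21×72.8 + 0.21×77.2 + 0.58×36.4 = 52.612%
Difference = 52.612 − 69.9 = -17.288 pp.

-17.3 percentage points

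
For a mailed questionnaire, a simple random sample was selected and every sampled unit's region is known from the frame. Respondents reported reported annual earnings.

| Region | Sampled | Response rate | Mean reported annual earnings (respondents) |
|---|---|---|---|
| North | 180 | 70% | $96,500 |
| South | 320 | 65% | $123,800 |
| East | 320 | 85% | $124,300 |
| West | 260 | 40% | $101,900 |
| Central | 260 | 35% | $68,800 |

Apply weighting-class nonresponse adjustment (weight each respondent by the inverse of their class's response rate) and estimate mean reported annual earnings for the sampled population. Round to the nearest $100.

Inverse-response-rate weighting restores each class to its sampled count, so class totals weight by n_sampled:
  North: 180 × 96,500 = 17,370,000
  South: 320 × 123,800 = 39,616,000
  East: 320 × 124,300 = 39,776,000
  West: 260 × 101,900 = 26,494,000
  Central: 260 × 68,800 = 17,888,000
Adjusted estimate = 141,144,000 / 1,340 = 105331 → $105,300.

$105,300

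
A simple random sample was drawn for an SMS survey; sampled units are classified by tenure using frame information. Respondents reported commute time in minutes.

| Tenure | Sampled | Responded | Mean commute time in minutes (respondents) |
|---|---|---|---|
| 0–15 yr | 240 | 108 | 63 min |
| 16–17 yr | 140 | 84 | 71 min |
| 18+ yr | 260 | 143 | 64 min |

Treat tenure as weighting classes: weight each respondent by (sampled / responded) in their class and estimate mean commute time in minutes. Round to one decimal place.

Class response rates: 0–15 yr 108/240 = 45%, 16–17 yr 84/140 = 60%, 18+ yr 143/260 = 55%.
Inverse-response-rate weighting restores each class to its sampled count, so class totals weight by n_sampled:
  0–15 yr: 240 × 63 = 15,120
  16–17 yr: 140 × 71 = 9940
  18+ yr: 260 × 64 = 16,640
Adjusted estimate = 41,700 / 640 = 65.1562 → 65.2.

65.2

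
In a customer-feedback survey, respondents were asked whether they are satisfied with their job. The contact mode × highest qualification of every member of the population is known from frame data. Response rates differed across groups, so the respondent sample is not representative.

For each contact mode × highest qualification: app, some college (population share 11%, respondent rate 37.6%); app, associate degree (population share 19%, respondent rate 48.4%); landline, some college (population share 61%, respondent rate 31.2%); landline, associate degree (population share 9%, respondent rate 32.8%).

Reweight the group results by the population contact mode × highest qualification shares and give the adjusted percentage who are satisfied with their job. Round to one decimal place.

Each cell contributes population-share × respondent value:
  app, some college: 0.11 × 37.6 = 4.136
  app, associate degree: 0.19 × 48.4 = 9.196
  landline, some college: 0.61 × 31.2 = 19.032
  landline, associate degree: 0.09 × 32.8 = 2.952
Post-stratified estimate = 35.316 → 35.3%.

35.3%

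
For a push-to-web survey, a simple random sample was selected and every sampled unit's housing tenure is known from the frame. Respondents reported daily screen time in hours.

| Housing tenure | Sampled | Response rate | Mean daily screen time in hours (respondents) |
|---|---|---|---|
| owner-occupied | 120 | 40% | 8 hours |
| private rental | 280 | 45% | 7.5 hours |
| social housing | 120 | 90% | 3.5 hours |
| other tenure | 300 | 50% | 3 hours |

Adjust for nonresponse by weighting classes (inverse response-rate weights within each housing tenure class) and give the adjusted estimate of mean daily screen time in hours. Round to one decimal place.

5.3

Weighting each respondent by the inverse class response rate inflates each class back to its sampled size, so the class weight is n_sampled:
  owner-occupied: 120 × 8 = 960
  private rental: 280 × 7.5 = 2100
  social housing: 120 × 3.5 = 420
  other tenure: 300 × 3 = 900
Adjusted estimate = 4380 / 820 = 5.34146 → 5.3.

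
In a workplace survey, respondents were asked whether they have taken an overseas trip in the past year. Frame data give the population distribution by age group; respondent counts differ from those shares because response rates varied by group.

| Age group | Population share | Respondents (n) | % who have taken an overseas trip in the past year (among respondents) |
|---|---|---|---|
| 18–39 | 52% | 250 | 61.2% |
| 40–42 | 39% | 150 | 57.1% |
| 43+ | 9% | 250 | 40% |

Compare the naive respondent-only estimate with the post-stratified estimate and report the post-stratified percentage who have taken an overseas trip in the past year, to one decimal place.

Naive respondent-only estimate (weights = respondent counts):
  (250/650)×61.2 + (150/650)×57.1 + (250/650)×40 = 52.1%
Reweighting by population age group shares:
  0.52×61.2 + 0.39×57.1 + 0.09×40 = 57.693%

57.7%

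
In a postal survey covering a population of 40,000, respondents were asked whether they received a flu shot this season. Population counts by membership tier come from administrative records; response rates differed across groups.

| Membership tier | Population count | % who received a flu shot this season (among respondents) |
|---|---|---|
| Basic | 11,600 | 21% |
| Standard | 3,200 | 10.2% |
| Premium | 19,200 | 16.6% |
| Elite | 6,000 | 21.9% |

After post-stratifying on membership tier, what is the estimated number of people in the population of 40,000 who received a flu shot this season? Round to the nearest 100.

Each cell contributes its population count × the respondent rate:
  Basic: 11,600 × 21% = 2436
  Standard: 3,200 × 10.2% = 326.4
  Premium: 19,200 × 16.6% = 3187.2
  Elite: 6,000 × 21.9% = 1314
Estimated total = 7263.6 → 7,300.

7,300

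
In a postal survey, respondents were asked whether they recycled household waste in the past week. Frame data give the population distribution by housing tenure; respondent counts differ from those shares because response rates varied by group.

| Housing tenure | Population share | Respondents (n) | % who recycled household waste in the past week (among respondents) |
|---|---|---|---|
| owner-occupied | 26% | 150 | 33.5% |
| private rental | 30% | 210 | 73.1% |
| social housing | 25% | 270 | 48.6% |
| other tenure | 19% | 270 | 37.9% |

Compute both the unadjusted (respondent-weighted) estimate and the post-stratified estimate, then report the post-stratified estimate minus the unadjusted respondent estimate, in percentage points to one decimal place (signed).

Naive respondent-only estimate (weights = respondent counts):
  (150/900)×33.5 + (210/900)×73.1 + (270/900)×48.6 + (270/900)×37.9 = 48.59%
Reweighting by population housing tenure shares:
  0.26×33.5 + 0.3×73.1 + 0.25×48.6 + 0.19×37.9 = 49.991%
Difference = 49.991 − 48.59 = 1.401 pp.

+1.4 percentage points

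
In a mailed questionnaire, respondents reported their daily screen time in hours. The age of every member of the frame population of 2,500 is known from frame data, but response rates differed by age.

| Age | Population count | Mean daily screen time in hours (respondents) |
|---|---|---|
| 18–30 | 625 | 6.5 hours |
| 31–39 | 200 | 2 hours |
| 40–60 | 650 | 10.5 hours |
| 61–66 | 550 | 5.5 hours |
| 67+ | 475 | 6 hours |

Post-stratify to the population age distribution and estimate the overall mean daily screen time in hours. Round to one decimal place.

Reweight to the known age distribution:
  18–30: (625/2,500) × 6.5 = 1.625
  31–39: (200/2,500) × 2 = 0.16
  40–60: (650/2,500) × 10.5 = 2.73
  61–66: (550/2,500) × 5.5 = 1.21
  67+: (475/2,500) × 6 = 1.14
Post-stratified estimate = 6.865 → 6.9.

6.9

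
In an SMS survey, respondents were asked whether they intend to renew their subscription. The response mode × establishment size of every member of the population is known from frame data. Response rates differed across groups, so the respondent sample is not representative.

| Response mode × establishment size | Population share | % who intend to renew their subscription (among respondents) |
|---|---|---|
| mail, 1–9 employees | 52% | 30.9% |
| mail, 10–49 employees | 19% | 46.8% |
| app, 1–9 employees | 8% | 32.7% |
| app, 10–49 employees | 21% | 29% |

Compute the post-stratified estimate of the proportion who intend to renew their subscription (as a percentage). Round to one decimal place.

33.7%

Post-stratification weights by population share, not respondent share:
  mail, 1–9 employees: 0.52 × 30.9 = 16.068
  mail, 10–49 employees: 0.19 × 46.8 = 8.892
  app, 1–9 employees: 0.08 × 32.7 = 2.616
  app, 10–49 employees: 0.21 × 29 = 6.09
Post-stratified estimate = 33.666 → 33.7%.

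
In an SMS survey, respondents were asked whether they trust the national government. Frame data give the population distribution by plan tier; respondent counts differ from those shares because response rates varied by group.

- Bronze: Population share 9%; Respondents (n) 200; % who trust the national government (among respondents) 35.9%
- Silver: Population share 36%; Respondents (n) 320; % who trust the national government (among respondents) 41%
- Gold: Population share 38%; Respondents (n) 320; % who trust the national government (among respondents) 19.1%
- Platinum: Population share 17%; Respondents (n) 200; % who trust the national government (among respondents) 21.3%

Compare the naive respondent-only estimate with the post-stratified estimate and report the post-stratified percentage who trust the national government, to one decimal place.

Without adjustment, the pooled respondent share is:
  (200/1040)×35.9 + (320/1040)×41 + (320/1040)×19.1 + (200/1040)×21.3 = 29.4923%
Post-stratified estimate weights by population shares:
  0.09×35.9 + 0.36×41 + 0.38×19.1 + 0.17×21.3 = 28.87%

28.9%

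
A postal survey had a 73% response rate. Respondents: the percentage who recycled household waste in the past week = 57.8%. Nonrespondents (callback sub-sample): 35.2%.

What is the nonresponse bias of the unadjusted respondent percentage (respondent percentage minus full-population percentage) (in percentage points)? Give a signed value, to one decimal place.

+6.1 percentage points

Nonresponse fraction = 1 − 0.73 = 0.27.
Bias = (nonresponse fraction) × (respondent percentage − nonrespondent percentage)
     = 0.27 × (57.8 − 35.2) = 0.27 × 22.6 = 6.102.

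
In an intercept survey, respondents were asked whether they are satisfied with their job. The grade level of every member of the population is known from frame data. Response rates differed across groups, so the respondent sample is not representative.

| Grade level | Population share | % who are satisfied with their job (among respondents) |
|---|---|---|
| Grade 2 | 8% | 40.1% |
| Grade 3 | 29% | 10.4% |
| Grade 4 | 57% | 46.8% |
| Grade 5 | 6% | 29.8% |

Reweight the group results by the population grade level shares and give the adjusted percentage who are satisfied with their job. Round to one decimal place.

34.7%

Reweight to the known grade level distribution:
  Grade 2: 0.08 × 40.1 = 3.208
  Grade 3: 0.29 × 10.4 = 3.016
  Grade 4: 0.57 × 46.8 = 26.676
  Grade 5: 0.06 × 29.8 = 1.788
Post-stratified estimate = 34.688 → 34.7%.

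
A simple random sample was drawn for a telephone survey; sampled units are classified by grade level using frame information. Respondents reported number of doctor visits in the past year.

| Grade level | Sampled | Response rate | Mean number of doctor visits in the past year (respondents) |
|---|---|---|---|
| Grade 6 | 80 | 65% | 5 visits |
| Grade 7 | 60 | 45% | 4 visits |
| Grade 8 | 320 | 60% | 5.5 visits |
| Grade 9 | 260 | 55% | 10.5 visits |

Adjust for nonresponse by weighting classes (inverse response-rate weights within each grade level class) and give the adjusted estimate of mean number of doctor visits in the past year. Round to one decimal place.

7.1

Weighting each respondent by the inverse class response rate inflates each class back to its sampled size, so the class weight is n_sampled:
  Grade 6: 80 × 5 = 400
  Grade 7: 60 × 4 = 240
  Grade 8: 320 × 5.5 = 1760
  Grade 9: 260 × 10.5 = 2730
Adjusted estimate = 5130 / 720 = 7.125 → 7.1.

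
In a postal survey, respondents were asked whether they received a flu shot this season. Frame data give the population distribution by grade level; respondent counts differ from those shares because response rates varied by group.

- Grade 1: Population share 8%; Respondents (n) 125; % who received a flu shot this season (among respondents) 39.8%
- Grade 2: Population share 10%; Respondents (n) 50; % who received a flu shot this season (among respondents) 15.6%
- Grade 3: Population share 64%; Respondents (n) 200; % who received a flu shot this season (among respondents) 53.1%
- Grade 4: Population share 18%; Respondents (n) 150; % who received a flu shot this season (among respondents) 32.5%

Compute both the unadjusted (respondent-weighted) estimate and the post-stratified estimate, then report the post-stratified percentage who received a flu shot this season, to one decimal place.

44.6%

Naive respondent-only estimate (weights = respondent counts):
  (125/525)×39.8 + (50/525)×15.6 + (200/525)×53.1 + (150/525)×32.5 = 40.4762%
Post-stratified estimate weights by population shares:
  0.08×39.8 + 0.1×15.6 + 0.64×53.1 + 0.18×32.5 = 44.578%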